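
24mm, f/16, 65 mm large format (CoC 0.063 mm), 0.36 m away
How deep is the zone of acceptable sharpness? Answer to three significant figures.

0.647 m

Hyperfocal distance H = f²/(N·c) + f = 24²/(16 × 0.063) + 24 = 576/1.008 + 24 ≈ 595.4 mm ≈ 0.595 m.
Near limit Dn = s·(H − f)/(H + s − 2f) = 360 × (595.4 − 24) / (595.4 + 360 − 2 × 24) = 360 × 571.4 / 907.4 ≈ 226.70 mm.
Far limit Df = s·(H − f)/(H − s) = 360 × (595.4 − 24) / (595.4 − 360) = 360 × 571.4 / 235.4 ≈ 873.79 mm.
Depth of field = Df − Dn = 873.79 − 226.70 ≈ 647.09 mm ≈ 0.647 m.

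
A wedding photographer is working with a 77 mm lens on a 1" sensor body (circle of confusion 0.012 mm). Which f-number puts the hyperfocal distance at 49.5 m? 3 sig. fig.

f/10

Rearrange H = f²/(N·c) + f for N: N = f² / ((H − f)·c).
N = 77² / ((49500 − 77) × 0.012) = 5929 / 593.1 ≈ 10.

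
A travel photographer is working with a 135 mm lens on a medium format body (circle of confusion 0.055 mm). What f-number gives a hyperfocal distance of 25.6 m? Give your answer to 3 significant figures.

f/13

Rearrange H = f²/(N·c) + f for N: N = f² / ((H − f)·c).
N = 135² / ((25600 − 135) × 0.055) = 18225 / 1401 ≈ 13.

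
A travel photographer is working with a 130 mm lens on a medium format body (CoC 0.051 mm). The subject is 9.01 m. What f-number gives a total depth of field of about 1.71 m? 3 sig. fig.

Write h = H − f = f²/(N·c). The thin-lens limits are Dn = s·h/(h + (s−f)) and Df = s·h/(h − (s−f)), so DoF = Df − Dn = 2·s·(s−f)·h / (h² − (s−f)²).
That is a quadratic in h: DoF·h² − 2·s·(s−f)·h − DoF·(s−f)² = 0 ⇒ h = (s−f)·(s + √(s² + DoF²)) / DoF = 8880 × (9010 + √(9010² + 1710²)) / 1710 = 8880 × (9010 + 9170.83) / 1710 ≈ 94413 mm.
Then N = f²/(c·h) = 130² / (0.051 × 94413) = 16900 / 4815.1 ≈ 3.51.

f/3.51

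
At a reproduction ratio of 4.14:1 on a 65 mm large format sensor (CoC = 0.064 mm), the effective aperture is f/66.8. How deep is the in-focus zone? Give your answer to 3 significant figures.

0.499 mm

At magnification m, DoF ≈ 2·N_eff·c/m² = 2 × 66.8 × 0.064 / 4.14² = 8.55 / 17.14 ≈ 0.499 mm.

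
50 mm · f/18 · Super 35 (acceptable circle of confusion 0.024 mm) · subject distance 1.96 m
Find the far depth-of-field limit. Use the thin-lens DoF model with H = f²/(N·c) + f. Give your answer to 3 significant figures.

Hyperfocal distance H = f²/(N·c) + f = 50²/(18 × 0.024) + 50 = 2500/0.432 + 50 ≈ 5837.0 mm ≈ 5.837 m.
Far limit Df = s·(H − f)/(H − s) = 1960 × (5837.0 − 50) / (5837.0 − 1960) = 1960 × 5787.0 / 3877.0 ≈ 2925.6 mm ≈ 2.93 m.

2.93 m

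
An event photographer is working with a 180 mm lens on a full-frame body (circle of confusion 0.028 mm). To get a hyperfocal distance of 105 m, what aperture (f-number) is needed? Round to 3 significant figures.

f/11

Rearrange H = f²/(N·c) + f for N: N = f² / ((H − f)·c).
N = 180² / ((105000 − 180) × 0.028) = 32400 / 2935 ≈ 11.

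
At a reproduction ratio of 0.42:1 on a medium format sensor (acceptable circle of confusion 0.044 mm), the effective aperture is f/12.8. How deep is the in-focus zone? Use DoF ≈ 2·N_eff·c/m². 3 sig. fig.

At magnification m, DoF ≈ 2·N_eff·c/m² = 2 × 12.8 × 0.044 / 0.42² = 1.126 / 0.1764 ≈ 6.39 mm.

6.39 mm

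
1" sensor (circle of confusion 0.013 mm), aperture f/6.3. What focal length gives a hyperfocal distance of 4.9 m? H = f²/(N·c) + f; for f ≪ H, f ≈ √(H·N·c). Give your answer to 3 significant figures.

20.0 mm

From H = f²/(N·c) + f, with f ≪ H: f ≈ √(H·N·c) = √(4900 × 6.3 × 0.013) = √401.31 ≈ 20.03 mm.
The +f correction barely moves this — solving exactly, f² + N·c·f − N·c·H = 0 ⇒ f = (−N·c + √((N·c)² + 4·N·c·H))/2 = (−0.0819 + √1605.2)/2 ≈ 19.992 mm, so f ≈ 20.0 mm.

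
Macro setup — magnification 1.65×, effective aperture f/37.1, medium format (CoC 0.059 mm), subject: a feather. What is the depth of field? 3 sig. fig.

At magnification m, DoF ≈ 2·N_eff·c/m² = 2 × 37.1 × 0.059 / 1.65² = 4.378 / 2.722 ≈ 1.61 mm.

1.61 mm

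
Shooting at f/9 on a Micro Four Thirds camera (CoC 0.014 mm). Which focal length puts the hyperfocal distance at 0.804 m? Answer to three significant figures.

10.0 mm

From H = f²/(N·c) + f, with f ≪ H: f ≈ √(H·N·c) = √(804 × 9 × 0.014) = √101.30 ≈ 10.06 mm.
Exact: f² + N·c·f − N·c·H = 0 ⇒ f = (−N·c + √((N·c)² + 4·N·c·H))/2 = (−0.126 + √405.23)/2 ≈ 10.002 mm ≈ 10.0 mm.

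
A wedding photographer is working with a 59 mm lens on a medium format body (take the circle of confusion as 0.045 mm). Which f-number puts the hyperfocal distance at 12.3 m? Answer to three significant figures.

Rearrange H = f²/(N·c) + f for N: N = f² / ((H − f)·c).
N = 59² / ((12300 − 59) × 0.045) = 3481 / 550.8 ≈ 6.32.

f/6.32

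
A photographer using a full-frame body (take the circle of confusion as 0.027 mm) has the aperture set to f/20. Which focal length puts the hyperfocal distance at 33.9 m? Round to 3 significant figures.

From H = f²/(N·c) + f, with f ≪ H: f ≈ √(H·N·c) = √(33900 × 20 × 0.027) = √18306 ≈ 135.3 mm.
The +f correction barely moves this — solving exactly, f² + N·c·f − N·c·H = 0 ⇒ f = (−N·c + √((N·c)² + 4·N·c·H))/2 = (−0.54 + √73224)/2 ≈ 135.03 mm, so f ≈ 135 mm.

135 mm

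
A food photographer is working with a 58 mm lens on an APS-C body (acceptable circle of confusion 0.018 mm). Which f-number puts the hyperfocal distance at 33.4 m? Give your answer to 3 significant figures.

Rearrange H = f²/(N·c) + f for N: N = f² / ((H − f)·c).
N = 58² / ((33400 − 58) × 0.018) = 3364 / 600.2 ≈ 5.61.

f/5.61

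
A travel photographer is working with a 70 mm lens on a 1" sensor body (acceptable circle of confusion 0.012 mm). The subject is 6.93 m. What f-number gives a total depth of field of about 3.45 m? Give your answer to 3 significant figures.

Write h = H − f = f²/(N·c). The thin-lens limits are Dn = s·h/(h + (s−f)) and Df = s·h/(h − (s−f)), so DoF = Df − Dn = 2·s·(s−f)·h / (h² − (s−f)²).
That is a quadratic in h: DoF·h² − 2·s·(s−f)·h − DoF·(s−f)² = 0 ⇒ h = (s−f)·(s + √(s² + DoF²)) / DoF = 6860 × (6930 + √(6930² + 3450²)) / 3450 = 6860 × (6930 + 7741.28) / 3450 ≈ 29172 mm.
Then N = f²/(c·h) = 70² / (0.012 × 29172) = 4900 / 350.07 ≈ 14.

f/14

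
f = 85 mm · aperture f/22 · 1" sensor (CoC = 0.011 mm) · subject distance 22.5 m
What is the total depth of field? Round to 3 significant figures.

Hyperfocal distance H = f²/(N·c) + f = 85²/(22 × 0.011) + 85 = 7225/0.242 + 85 ≈ 29940.4 mm ≈ 29.94 m.
Near limit Dn = s·(H − f)/(H + s − 2f) = 22500 × (29940.4 − 85) / (29940.4 + 22500 − 2 × 85) = 22500 × 29855.4 / 52270.4 ≈ 12851 mm.
Far limit Df = s·(H − f)/(H − s) = 22500 × (29940.4 − 85) / (29940.4 − 22500) = 22500 × 29855.4 / 7440.4 ≈ 90284 mm.
Depth of field = Df − Dn = 90284 − 12851 ≈ 77433 mm ≈ 77.4 m.

77.4 m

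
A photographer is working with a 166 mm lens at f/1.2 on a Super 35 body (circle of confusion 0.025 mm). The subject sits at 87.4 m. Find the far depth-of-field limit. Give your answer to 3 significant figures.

96.6 m

Hyperfocal distance H = f²/(N·c) + f = 166²/(1.2 × 0.025) + 166 = 27556/0.03 + 166 ≈ 918699.3 mm ≈ 918.7 m.
Far limit Df = s·(H − f)/(H − s) = 87400 × (918699.3 − 166) / (918699.3 − 87400) = 87400 × 918533.3 / 831299.3 ≈ 96571 mm ≈ 96.6 m.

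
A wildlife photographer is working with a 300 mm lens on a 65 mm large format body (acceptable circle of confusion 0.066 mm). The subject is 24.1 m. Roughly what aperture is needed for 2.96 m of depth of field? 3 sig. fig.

Write h = H − f = f²/(N·c). The thin-lens limits are Dn = s·h/(h + (s−f)) and Df = s·h/(h − (s−f)), so DoF = Df − Dn = 2·s·(s−f)·h / (h² − (s−f)²).
That is a quadratic in h: DoF·h² − 2·s·(s−f)·h − DoF·(s−f)² = 0 ⇒ h = (s−f)·(s + √(s² + DoF²)) / DoF = 23800 × (24100 + √(24100² + 2960²)) / 2960 = 23800 × (24100 + 24281.1) / 2960 ≈ 389010 mm.
Then N = f²/(c·h) = 300² / (0.066 × 389010) = 90000 / 25675 ≈ 3.51.

f/3.51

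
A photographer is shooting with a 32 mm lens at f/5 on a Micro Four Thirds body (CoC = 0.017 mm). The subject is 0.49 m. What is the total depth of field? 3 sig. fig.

37.3 mm

Hyperfocal distance H = f²/(N·c) + f = 32²/(5 × 0.017) + 32 = 1024/0.085 + 32 ≈ 12079.1 mm ≈ 12.08 m.
Near limit Dn = s·(H − f)/(H + s − 2f) = 490 × (12079.1 − 32) / (12079.1 + 490 − 2 × 32) = 490 × 12047.1 / 12505.1 ≈ 472.054 mm.
Far limit Df = s·(H − f)/(H − s) = 490 × (12079.1 − 32) / (12079.1 − 490) = 490 × 12047.1 / 11589.1 ≈ 509.365 mm.
Depth of field = Df − Dn = 509.365 − 472.054 ≈ 37.311 mm.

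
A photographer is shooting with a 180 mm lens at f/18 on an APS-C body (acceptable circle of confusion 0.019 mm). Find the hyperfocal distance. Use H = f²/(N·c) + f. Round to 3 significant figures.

94.9 m

Hyperfocal distance H = f²/(N·c) + f = 180²/(18 × 0.019) + 180 = 32400/0.342 + 180 ≈ 94916.8 mm ≈ 94.9 m.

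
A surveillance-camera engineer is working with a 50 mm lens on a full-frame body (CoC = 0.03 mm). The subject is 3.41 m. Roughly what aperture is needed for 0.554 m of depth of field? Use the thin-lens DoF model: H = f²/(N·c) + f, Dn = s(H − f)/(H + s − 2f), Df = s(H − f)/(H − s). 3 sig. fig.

f/2.00

Write h = H − f = f²/(N·c). The thin-lens limits are Dn = s·h/(h + (s−f)) and Df = s·h/(h − (s−f)), so DoF = Df − Dn = 2·s·(s−f)·h / (h² − (s−f)²).
That is a quadratic in h: DoF·h² − 2·s·(s−f)·h − DoF·(s−f)² = 0 ⇒ h = (s−f)·(s + √(s² + DoF²)) / DoF = 3360 × (3410 + √(3410² + 554²)) / 554 = 3360 × (3410 + 3454.71) / 554 ≈ 41634 mm.
Then N = f²/(c·h) = 50² / (0.03 × 41634) = 2500 / 1249.0 ≈ 2.00.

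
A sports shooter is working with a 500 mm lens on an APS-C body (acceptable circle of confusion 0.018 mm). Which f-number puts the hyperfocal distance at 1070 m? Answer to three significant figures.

f/13

Rearrange H = f²/(N·c) + f for N: N = f² / ((H − f)·c).
N = 500² / ((1070000 − 500) × 0.018) = 250000 / 19251 ≈ 13.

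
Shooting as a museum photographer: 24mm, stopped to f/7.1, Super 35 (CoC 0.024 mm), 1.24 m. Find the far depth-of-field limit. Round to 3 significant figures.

Hyperfocal distance H = f²/(N·c) + f = 24²/(7.1 × 0.024) + 24 = 576/0.1704 + 24 ≈ 3404.3 mm ≈ 3.404 m.
Far limit Df = s·(H − f)/(H − s) = 1240 × (3404.3 − 24) / (3404.3 − 1240) = 1240 × 3380.3 / 2164.3 ≈ 1936.7 mm ≈ 1.94 m.

1.94 m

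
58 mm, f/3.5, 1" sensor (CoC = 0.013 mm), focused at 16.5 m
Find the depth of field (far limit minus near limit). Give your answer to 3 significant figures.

Hyperfocal distance H = f²/(N·c) + f = 58²/(3.5 × 0.013) + 58 = 3364/0.0455 + 58 ≈ 73992.1 mm ≈ 73.99 m.
Near limit Dn = s·(H − f)/(H + s − 2f) = 16500 × (73992.1 − 58) / (73992.1 + 16500 − 2 × 58) = 16500 × 73934.1 / 90376.1 ≈ 13498.2 mm.
Far limit Df = s·(H − f)/(H − s) = 16500 × (73992.1 − 58) / (73992.1 − 16500) = 16500 × 73934.1 / 57492.1 ≈ 21218.8 mm.
Depth of field = Df − Dn = 21218.8 − 13498.2 ≈ 7720.6 mm ≈ 7.72 m.

7.72 m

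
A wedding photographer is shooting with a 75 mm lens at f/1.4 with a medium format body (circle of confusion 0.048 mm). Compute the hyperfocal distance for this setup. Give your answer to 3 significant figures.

83.8 m

Hyperfocal distance H = f²/(N·c) + f = 75²/(1.4 × 0.048) + 75 = 5625/0.0672 + 75 ≈ 83780.4 mm ≈ 83.8 m.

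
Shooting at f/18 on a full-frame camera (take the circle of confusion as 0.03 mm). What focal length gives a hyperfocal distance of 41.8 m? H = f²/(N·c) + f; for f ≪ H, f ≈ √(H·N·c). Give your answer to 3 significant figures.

150 mm

From H = f²/(N·c) + f, with f ≪ H: f ≈ √(H·N·c) = √(41800 × 18 × 0.03) = √22572 ≈ 150.2 mm.
The +f correction barely moves this — solving exactly, f² + N·c·f − N·c·H = 0 ⇒ f = (−N·c + √((N·c)² + 4·N·c·H))/2 = (−0.54 + √90288)/2 ≈ 149.97 mm, so f ≈ 150 mm.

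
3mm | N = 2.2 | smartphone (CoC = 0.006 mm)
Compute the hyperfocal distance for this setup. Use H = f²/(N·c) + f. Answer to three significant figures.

Hyperfocal distance H = f²/(N·c) + f = 3²/(2.2 × 0.006) + 3 = 9/0.0132 + 3 ≈ 684.8 mm ≈ 0.685 m.

0.685 m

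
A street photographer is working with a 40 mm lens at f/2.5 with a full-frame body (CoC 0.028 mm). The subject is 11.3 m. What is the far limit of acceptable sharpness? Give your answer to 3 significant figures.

22.3 m

Hyperfocal distance H = f²/(N·c) + f = 40²/(2.5 × 0.028) + 40 = 1600/0.07 + 40 ≈ 22897.1 mm ≈ 22.90 m.
Far limit Df = s·(H − f)/(H − s) = 11300 × (22897.1 − 40) / (22897.1 − 11300) = 11300 × 22857.1 / 11597.1 ≈ 22271 mm ≈ 22.3 m.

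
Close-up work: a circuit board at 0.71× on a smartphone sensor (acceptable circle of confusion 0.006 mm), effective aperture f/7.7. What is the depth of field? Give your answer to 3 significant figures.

0.183 mm

At magnification m, DoF ≈ 2·N_eff·c/m² = 2 × 7.7 × 0.006 / 0.71² = 0.0924 / 0.5041 ≈ 0.183 mm.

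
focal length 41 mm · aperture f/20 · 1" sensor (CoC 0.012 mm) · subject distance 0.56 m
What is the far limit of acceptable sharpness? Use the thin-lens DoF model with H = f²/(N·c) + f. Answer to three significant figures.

Hyperfocal distance H = f²/(N·c) + f = 41²/(20 × 0.012) + 41 = 1681/0.24 + 41 ≈ 7045.2 mm ≈ 7.045 m.
Far limit Df = s·(H − f)/(H − s) = 560 × (7045.2 − 41) / (7045.2 − 560) = 560 × 7004.2 / 6485.2 ≈ 604.82 mm ≈ 0.605 m.

0.605 m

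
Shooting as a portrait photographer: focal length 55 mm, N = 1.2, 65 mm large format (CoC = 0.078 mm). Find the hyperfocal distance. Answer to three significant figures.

Hyperfocal distance H = f²/(N·c) + f = 55²/(1.2 × 0.078) + 55 = 3025/0.0936 + 55 ≈ 32373.4 mm ≈ 32.4 m.

32.4 m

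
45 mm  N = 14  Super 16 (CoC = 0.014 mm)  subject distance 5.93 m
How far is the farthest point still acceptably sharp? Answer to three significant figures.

13.8 m

Hyperfocal distance H = f²/(N·c) + f = 45²/(14 × 0.014) + 45 = 2025/0.196 + 45 ≈ 10376.6 mm ≈ 10.38 m.
Far limit Df = s·(H − f)/(H − s) = 5930 × (10376.6 − 45) / (10376.6 − 5930) = 5930 × 10331.6 / 4446.6 ≈ 13778 mm ≈ 13.8 m.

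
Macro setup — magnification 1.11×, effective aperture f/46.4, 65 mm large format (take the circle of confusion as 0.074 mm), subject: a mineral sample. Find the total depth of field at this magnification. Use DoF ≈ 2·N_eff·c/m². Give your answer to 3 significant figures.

5.57 mm

At magnification m, DoF ≈ 2·N_eff·c/m² = 2 × 46.4 × 0.074 / 1.11² = 6.867 / 1.232 ≈ 5.57 mm.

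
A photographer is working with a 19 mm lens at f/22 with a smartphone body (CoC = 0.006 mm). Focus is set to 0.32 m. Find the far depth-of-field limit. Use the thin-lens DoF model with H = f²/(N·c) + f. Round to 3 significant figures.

Hyperfocal distance H = f²/(N·c) + f = 19²/(22 × 0.006) + 19 = 361/0.132 + 19 ≈ 2753.8 mm ≈ 2.754 m.
Far limit Df = s·(H − f)/(H − s) = 320 × (2753.8 − 19) / (2753.8 − 320) = 320 × 2734.8 / 2433.8 ≈ 359.58 mm.

360 mm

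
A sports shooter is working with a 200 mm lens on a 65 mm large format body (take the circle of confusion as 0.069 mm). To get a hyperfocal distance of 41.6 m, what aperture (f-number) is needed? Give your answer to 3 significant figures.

Rearrange H = f²/(N·c) + f for N: N = f² / ((H − f)·c).
N = 200² / ((41600 − 200) × 0.069) = 40000 / 2857 ≈ 14.

f/14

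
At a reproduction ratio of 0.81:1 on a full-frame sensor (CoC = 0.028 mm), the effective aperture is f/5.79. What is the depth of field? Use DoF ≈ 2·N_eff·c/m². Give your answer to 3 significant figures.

0.494 mm

At magnification m, DoF ≈ 2·N_eff·c/m² = 2 × 5.79 × 0.028 / 0.81² = 0.3242 / 0.6561 ≈ 0.494 mm.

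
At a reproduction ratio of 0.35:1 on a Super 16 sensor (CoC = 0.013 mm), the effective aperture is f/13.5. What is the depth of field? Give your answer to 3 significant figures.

2.87 mm

At magnification m, DoF ≈ 2·N_eff·c/m² = 2 × 13.5 × 0.013 / 0.35² = 0.351 / 0.1225 ≈ 2.87 mm.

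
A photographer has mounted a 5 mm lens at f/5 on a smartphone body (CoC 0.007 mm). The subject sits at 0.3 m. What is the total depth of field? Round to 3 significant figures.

299 mm

Hyperfocal distance H = f²/(N·c) + f = 5²/(5 × 0.007) + 5 = 25/0.035 + 5 ≈ 719.3 mm ≈ 0.719 m.
Near limit Dn = s·(H − f)/(H + s − 2f) = 300 × (719.3 − 5) / (719.3 + 300 − 2 × 5) = 300 × 714.3 / 1009.3 ≈ 212.31 mm.
Far limit Df = s·(H − f)/(H − s) = 300 × (719.3 − 5) / (719.3 − 300) = 300 × 714.3 / 419.3 ≈ 511.07 mm.
Depth of field = Df − Dn = 511.07 − 212.31 ≈ 298.76 mm.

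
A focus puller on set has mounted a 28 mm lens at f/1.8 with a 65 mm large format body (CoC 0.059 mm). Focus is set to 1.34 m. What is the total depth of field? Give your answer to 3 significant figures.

492 mm

Hyperfocal distance H = f²/(N·c) + f = 28²/(1.8 × 0.059) + 28 = 784/0.1062 + 28 ≈ 7410.3 mm ≈ 7.410 m.
Near limit Dn = s·(H − f)/(H + s − 2f) = 1340 × (7410.3 − 28) / (7410.3 + 1340 − 2 × 28) = 1340 × 7382.3 / 8694.3 ≈ 1137.79 mm.
Far limit Df = s·(H − f)/(H − s) = 1340 × (7410.3 − 28) / (7410.3 − 1340) = 1340 × 7382.3 / 6070.3 ≈ 1629.62 mm.
Depth of field = Df − Dn = 1629.62 − 1137.79 ≈ 491.83 mm.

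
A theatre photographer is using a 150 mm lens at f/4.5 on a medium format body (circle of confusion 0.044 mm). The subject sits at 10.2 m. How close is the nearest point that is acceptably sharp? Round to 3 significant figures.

9.37 m

Hyperfocal distance H = f²/(N·c) + f = 150²/(4.5 × 0.044) + 150 = 22500/0.198 + 150 ≈ 113786.4 mm ≈ 113.8 m.
Near limit Dn = s·(H − f)/(H + s − 2f) = 10200 × (113786.4 − 150) / (113786.4 + 10200 − 2 × 150) = 10200 × 113636.4 / 123686.4 ≈ 9371.2 mm ≈ 9.37 m.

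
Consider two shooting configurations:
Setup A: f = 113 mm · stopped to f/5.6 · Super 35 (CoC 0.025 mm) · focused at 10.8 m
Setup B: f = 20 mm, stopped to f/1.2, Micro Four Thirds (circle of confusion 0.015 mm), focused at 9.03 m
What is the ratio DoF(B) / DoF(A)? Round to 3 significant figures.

Setup A: H = 113²/(5.6×0.025) + 113 ≈ 91320.1 mm; DoF = Df − Dn = 12233.4 − 9667.3 ≈ 2566.1 mm.
Setup B: H = 20²/(1.2×0.015) + 20 ≈ 22242.2 mm; DoF = Df − Dn = 15188.0 − 6425.0 ≈ 8763.0 mm.
Ratio = 8763.0 / 2566.1 ≈ 3.41.

3.41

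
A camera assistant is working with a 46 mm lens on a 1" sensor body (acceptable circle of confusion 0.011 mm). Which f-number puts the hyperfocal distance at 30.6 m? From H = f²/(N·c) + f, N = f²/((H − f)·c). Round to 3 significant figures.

Rearrange H = f²/(N·c) + f for N: N = f² / ((H − f)·c).
N = 46² / ((30600 − 46) × 0.011) = 2116 / 336.1 ≈ 6.30.

f/6.30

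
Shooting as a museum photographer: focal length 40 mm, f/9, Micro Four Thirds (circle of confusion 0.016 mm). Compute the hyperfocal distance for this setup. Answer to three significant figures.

11.2 m

Hyperfocal distance H = f²/(N·c) + f = 40²/(9 × 0.016) + 40 = 1600/0.144 + 40 ≈ 11151.1 mm ≈ 11.2 m.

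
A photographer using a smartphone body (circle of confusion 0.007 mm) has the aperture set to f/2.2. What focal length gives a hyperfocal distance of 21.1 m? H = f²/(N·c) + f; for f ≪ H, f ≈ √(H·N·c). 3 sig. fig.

18.0 mm

From H = f²/(N·c) + f, with f ≪ H: f ≈ √(H·N·c) = √(21100 × 2.2 × 0.007) = √324.94 ≈ 18.03 mm.
The +f correction barely moves this — solving exactly, f² + N·c·f − N·c·H = 0 ⇒ f = (−N·c + √((N·c)² + 4·N·c·H))/2 = (−0.0154 + √1299.8)/2 ≈ 18.018 mm, so f ≈ 18.0 mm.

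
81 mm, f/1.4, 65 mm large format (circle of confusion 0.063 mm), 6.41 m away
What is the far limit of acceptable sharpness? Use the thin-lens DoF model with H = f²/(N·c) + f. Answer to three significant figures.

7.01 m

Hyperfocal distance H = f²/(N·c) + f = 81²/(1.4 × 0.063) + 81 = 6561/0.0882 + 81 ≈ 74468.8 mm ≈ 74.47 m.
Far limit Df = s·(H − f)/(H − s) = 6410 × (74468.8 − 81) / (74468.8 − 6410) = 6410 × 74387.8 / 68058.8 ≈ 7006.1 mm ≈ 7.01 m.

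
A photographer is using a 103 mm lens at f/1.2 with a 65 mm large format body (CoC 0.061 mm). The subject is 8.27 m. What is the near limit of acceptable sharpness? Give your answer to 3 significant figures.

Hyperfocal distance H = f²/(N·c) + f = 103²/(1.2 × 0.061) + 103 = 10609/0.0732 + 103 ≈ 145034.7 mm ≈ 145.0 m.
Near limit Dn = s·(H − f)/(H + s − 2f) = 8270 × (145034.7 − 103) / (145034.7 + 8270 − 2 × 103) = 8270 × 144931.7 / 153098.7 ≈ 7828.8 mm ≈ 7.83 m.

7.83 m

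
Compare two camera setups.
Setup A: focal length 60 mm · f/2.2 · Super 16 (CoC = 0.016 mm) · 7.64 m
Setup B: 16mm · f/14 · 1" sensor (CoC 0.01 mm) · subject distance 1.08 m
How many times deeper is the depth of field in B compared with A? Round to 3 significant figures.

Setup A: H = 60²/(2.2×0.016) + 60 ≈ 102332.7 mm; DoF = Df − Dn = 8251.6 − 7112.8 ≈ 1138.8 mm.
Setup B: H = 16²/(14×0.01) + 16 ≈ 1844.6 mm; DoF = Df − Dn = 2583.0 − 682.7 ≈ 1900.3 mm.
Ratio = 1900.3 / 1138.8 ≈ 1.67.

1.67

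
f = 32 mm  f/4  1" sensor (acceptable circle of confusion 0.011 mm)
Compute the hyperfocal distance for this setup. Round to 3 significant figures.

Hyperfocal distance H = f²/(N·c) + f = 32²/(4 × 0.011) + 32 = 1024/0.044 + 32 ≈ 23304.7 mm ≈ 23.3 m.

23.3 m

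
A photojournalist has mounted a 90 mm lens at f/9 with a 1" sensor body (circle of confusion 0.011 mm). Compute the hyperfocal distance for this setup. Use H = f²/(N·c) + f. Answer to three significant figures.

Hyperfocal distance H = f²/(N·c) + f = 90²/(9 × 0.011) + 90 = 8100/0.099 + 90 ≈ 81908.2 mm ≈ 81.9 m.

81.9 m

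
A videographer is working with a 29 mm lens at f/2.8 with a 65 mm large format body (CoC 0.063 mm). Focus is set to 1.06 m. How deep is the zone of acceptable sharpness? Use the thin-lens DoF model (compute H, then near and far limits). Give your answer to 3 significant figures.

Hyperfocal distance H = f²/(N·c) + f = 29²/(2.8 × 0.063) + 29 = 841/0.1764 + 29 ≈ 4796.6 mm ≈ 4.797 m.
Near limit Dn = s·(H − f)/(H + s − 2f) = 1060 × (4796.6 − 29) / (4796.6 + 1060 − 2 × 29) = 1060 × 4767.6 / 5798.6 ≈ 871.53 mm.
Far limit Df = s·(H − f)/(H − s) = 1060 × (4796.6 − 29) / (4796.6 − 1060) = 1060 × 4767.6 / 3736.6 ≈ 1352.48 mm.
Depth of field = Df − Dn = 1352.48 − 871.53 ≈ 480.95 mm.

481 mm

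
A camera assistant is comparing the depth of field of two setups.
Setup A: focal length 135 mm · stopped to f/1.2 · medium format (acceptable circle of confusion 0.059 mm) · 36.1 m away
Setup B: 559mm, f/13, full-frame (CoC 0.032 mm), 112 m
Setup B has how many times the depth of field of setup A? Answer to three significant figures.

Setup A: H = 135²/(1.2×0.059) + 135 ≈ 257550.3 mm; DoF = Df − Dn = 41963 − 31675 ≈ 10288 mm.
Setup B: H = 559²/(13×0.032) + 559 ≈ 751715.2 mm; DoF = Df − Dn = 131511 − 97530 ≈ 33981 mm.
Ratio = 33981 / 10288 ≈ 3.30.

3.30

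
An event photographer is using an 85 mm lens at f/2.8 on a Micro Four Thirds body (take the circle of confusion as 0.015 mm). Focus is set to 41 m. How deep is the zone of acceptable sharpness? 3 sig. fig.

20.7 m

Hyperfocal distance H = f²/(N·c) + f = 85²/(2.8 × 0.015) + 85 = 7225/0.042 + 85 ≈ 172108.8 mm ≈ 172.1 m.
Near limit Dn = s·(H − f)/(H + s − 2f) = 41000 × (172108.8 − 85) / (172108.8 + 41000 − 2 × 85) = 41000 × 172023.8 / 212938.8 ≈ 33122 mm.
Far limit Df = s·(H − f)/(H − s) = 41000 × (172108.8 − 85) / (172108.8 − 41000) = 41000 × 172023.8 / 131108.8 ≈ 53795 mm.
Depth of field = Df − Dn = 53795 − 33122 ≈ 20673 mm ≈ 20.7 m.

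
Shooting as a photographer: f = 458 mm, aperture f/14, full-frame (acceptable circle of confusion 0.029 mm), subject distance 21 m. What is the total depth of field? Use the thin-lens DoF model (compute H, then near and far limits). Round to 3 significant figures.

Hyperfocal distance H = f²/(N·c) + f = 458²/(14 × 0.029) + 458 = 209764/0.406 + 458 ≈ 517118.1 mm ≈ 517.1 m.
Near limit Dn = s·(H − f)/(H + s − 2f) = 21000 × (517118.1 − 458) / (517118.1 + 21000 − 2 × 458) = 21000 × 516660.1 / 537202.1 ≈ 20197.0 mm.
Far limit Df = s·(H − f)/(H − s) = 21000 × (517118.1 − 458) / (517118.1 − 21000) = 21000 × 516660.1 / 496118.1 ≈ 21869.5 mm.
Depth of field = Df − Dn = 21869.5 − 20197.0 ≈ 1672.5 mm ≈ 1.67 m.

1.67 m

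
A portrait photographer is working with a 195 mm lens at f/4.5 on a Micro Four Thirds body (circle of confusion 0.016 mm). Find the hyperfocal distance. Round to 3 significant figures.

528 m

Hyperfocal distance H = f²/(N·c) + f = 195²/(4.5 × 0.016) + 195 = 38025/0.072 + 195 ≈ 528320.0 mm ≈ 528 m.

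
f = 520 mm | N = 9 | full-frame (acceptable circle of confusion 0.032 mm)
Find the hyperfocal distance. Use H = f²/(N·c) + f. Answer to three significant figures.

Hyperfocal distance H = f²/(N·c) + f = 520²/(9 × 0.032) + 520 = 270400/0.288 + 520 ≈ 939408.9 mm ≈ 939 m.

939 m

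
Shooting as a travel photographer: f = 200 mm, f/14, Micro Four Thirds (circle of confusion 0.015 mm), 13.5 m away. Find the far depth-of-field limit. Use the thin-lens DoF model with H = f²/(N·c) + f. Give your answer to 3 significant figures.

Hyperfocal distance H = f²/(N·c) + f = 200²/(14 × 0.015) + 200 = 40000/0.21 + 200 ≈ 190676.2 mm ≈ 190.7 m.
Far limit Df = s·(H − f)/(H − s) = 13500 × (190676.2 − 200) / (190676.2 − 13500) = 13500 × 190476.2 / 177176.2 ≈ 14513 mm ≈ 14.5 m.

14.5 m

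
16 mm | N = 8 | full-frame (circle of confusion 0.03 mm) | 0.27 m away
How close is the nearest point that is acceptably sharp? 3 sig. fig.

218 mm

Hyperfocal distance H = f²/(N·c) + f = 16²/(8 × 0.03) + 16 = 256/0.24 + 16 ≈ 1082.7 mm ≈ 1.083 m.
Near limit Dn = s·(H − f)/(H + s − 2f) = 270 × (1082.7 − 16) / (1082.7 + 270 − 2 × 16) = 270 × 1066.7 / 1320.7 ≈ 218.07 mm.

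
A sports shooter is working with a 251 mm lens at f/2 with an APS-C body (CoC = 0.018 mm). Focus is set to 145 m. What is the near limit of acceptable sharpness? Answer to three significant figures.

Hyperfocal distance H = f²/(N·c) + f = 251²/(2 × 0.018) + 251 = 63001/0.036 + 251 ≈ 1750278.8 mm ≈ 1750 m.
Near limit Dn = s·(H − f)/(H + s − 2f) = 145000 × (1750278.8 − 251) / (1750278.8 + 145000 − 2 × 251) = 145000 × 1750027.8 / 1894776.8 ≈ 133923 mm ≈ 134 m.

134 m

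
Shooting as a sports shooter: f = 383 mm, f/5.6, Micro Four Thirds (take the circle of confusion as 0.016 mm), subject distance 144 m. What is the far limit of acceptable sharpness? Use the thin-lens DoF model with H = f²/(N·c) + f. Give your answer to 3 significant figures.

Hyperfocal distance H = f²/(N·c) + f = 383²/(5.6 × 0.016) + 383 = 146689/0.0896 + 383 ≈ 1637537.0 mm ≈ 1638 m.
Far limit Df = s·(H − f)/(H − s) = 144000 × (1637537.0 − 383) / (1637537.0 − 144000) = 144000 × 1637154.0 / 1493537.0 ≈ 157847 mm ≈ 158 m.

158 m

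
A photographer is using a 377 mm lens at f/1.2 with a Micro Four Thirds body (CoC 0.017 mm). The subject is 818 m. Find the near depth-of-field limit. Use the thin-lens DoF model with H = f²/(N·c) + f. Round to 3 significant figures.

Hyperfocal distance H = f²/(N·c) + f = 377²/(1.2 × 0.017) + 377 = 142129/0.0204 + 377 ≈ 6967484.8 mm ≈ 6967 m.
Near limit Dn = s·(H − f)/(H + s − 2f) = 818000 × (6967484.8 − 377) / (6967484.8 + 818000 − 2 × 377) = 818000 × 6967107.8 / 7784730.8 ≈ 732086 mm ≈ 732 m.

732 m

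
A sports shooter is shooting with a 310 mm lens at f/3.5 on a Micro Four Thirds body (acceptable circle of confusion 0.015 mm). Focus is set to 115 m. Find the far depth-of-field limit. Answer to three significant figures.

123 m

Hyperfocal distance H = f²/(N·c) + f = 310²/(3.5 × 0.015) + 310 = 96100/0.0525 + 310 ≈ 1830786.2 mm ≈ 1831 m.
Far limit Df = s·(H − f)/(H − s) = 115000 × (1830786.2 − 310) / (1830786.2 − 115000) = 115000 × 1830476.2 / 1715786.2 ≈ 122687 mm ≈ 123 m.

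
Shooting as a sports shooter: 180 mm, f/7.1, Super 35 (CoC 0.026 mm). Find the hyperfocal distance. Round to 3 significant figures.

176 m

Hyperfocal distance H = f²/(N·c) + f = 180²/(7.1 × 0.026) + 180 = 32400/0.1846 + 180 ≈ 175694.6 mm ≈ 176 m.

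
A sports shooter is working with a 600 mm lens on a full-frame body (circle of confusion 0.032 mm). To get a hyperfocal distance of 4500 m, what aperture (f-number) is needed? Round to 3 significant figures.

f/2.50

Rearrange H = f²/(N·c) + f for N: N = f² / ((H − f)·c).
N = 600² / ((4500000 − 600) × 0.032) = 360000 / 143981 ≈ 2.50.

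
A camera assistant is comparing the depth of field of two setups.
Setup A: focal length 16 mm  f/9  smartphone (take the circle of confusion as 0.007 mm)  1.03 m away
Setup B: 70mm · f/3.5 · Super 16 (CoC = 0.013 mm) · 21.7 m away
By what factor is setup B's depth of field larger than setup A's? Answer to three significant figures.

16.6

Setup A: H = 16²/(9×0.007) + 16 ≈ 4079.5 mm; DoF = Df − Dn = 1372.49 − 824.30 ≈ 548.19 mm.
Setup B: H = 70²/(3.5×0.013) + 70 ≈ 107762.3 mm; DoF = Df − Dn = 27153.9 − 18070.5 ≈ 9083.4 mm.
Ratio = 9083.4 / 548.19 ≈ 16.6.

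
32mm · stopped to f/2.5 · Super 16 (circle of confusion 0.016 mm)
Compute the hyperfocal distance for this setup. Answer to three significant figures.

Hyperfocal distance H = f²/(N·c) + f = 32²/(2.5 × 0.016) + 32 = 1024/0.04 + 32 ≈ 25632.0 mm ≈ 25.6 m.

25.6 m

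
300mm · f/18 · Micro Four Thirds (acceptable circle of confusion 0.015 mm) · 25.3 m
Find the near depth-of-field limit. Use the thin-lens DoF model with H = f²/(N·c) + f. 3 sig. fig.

23.5 m

Hyperfocal distance H = f²/(N·c) + f = 300²/(18 × 0.015) + 300 = 90000/0.27 + 300 ≈ 333633.3 mm ≈ 333.6 m.
Near limit Dn = s·(H − f)/(H + s − 2f) = 25300 × (333633.3 − 300) / (333633.3 + 25300 − 2 × 300) = 25300 × 333333.3 / 358333.3 ≈ 23535 mm ≈ 23.5 m.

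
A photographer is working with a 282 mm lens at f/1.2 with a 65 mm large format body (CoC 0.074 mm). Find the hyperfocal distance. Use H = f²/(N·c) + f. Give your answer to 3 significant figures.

Hyperfocal distance H = f²/(N·c) + f = 282²/(1.2 × 0.074) + 282 = 79524/0.0888 + 282 ≈ 895822.5 mm ≈ 896 m.

896 m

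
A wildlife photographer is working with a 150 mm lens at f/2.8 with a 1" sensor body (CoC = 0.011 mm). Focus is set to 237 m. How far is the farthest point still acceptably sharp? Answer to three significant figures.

351 m

Hyperfocal distance H = f²/(N·c) + f = 150²/(2.8 × 0.011) + 150 = 22500/0.0308 + 150 ≈ 730669.5 mm ≈ 730.7 m.
Far limit Df = s·(H − f)/(H − s) = 237000 × (730669.5 − 150) / (730669.5 − 237000) = 237000 × 730519.5 / 493669.5 ≈ 350707 mm ≈ 351 m.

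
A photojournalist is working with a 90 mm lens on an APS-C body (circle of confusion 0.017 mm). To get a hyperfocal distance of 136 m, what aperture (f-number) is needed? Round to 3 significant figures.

Rearrange H = f²/(N·c) + f for N: N = f² / ((H − f)·c).
N = 90² / ((136000 − 90) × 0.017) = 8100 / 2310 ≈ 3.51.

f/3.51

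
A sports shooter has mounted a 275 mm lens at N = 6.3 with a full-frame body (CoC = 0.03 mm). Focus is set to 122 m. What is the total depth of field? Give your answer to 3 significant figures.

81.8 m

Hyperfocal distance H = f²/(N·c) + f = 275²/(6.3 × 0.03) + 275 = 75625/0.189 + 275 ≈ 400407.3 mm ≈ 400.4 m.
Near limit Dn = s·(H − f)/(H + s − 2f) = 122000 × (400407.3 − 275) / (400407.3 + 122000 − 2 × 275) = 122000 × 400132.3 / 521857.3 ≈ 93543 mm.
Far limit Df = s·(H − f)/(H − s) = 122000 × (400407.3 − 275) / (400407.3 − 122000) = 122000 × 400132.3 / 278407.3 ≈ 175341 mm.
Depth of field = Df − Dn = 175341 − 93543 ≈ 81798 mm ≈ 81.8 m.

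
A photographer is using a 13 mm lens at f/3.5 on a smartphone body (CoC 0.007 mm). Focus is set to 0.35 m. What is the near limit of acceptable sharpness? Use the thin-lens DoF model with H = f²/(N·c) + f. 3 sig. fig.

Hyperfocal distance H = f²/(N·c) + f = 13²/(3.5 × 0.007) + 13 = 169/0.0245 + 13 ≈ 6911.0 mm ≈ 6.911 m.
Near limit Dn = s·(H − f)/(H + s − 2f) = 350 × (6911.0 − 13) / (6911.0 + 350 − 2 × 13) = 350 × 6898.0 / 7235.0 ≈ 333.70 mm.

334 mm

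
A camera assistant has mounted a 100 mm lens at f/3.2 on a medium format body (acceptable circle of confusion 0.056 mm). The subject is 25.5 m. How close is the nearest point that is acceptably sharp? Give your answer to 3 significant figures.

Hyperfocal distance H = f²/(N·c) + f = 100²/(3.2 × 0.056) + 100 = 10000/0.1792 + 100 ≈ 55903.6 mm ≈ 55.90 m.
Near limit Dn = s·(H − f)/(H + s − 2f) = 25500 × (55903.6 − 100) / (55903.6 + 25500 − 2 × 100) = 25500 × 55803.6 / 81203.6 ≈ 17524 mm ≈ 17.5 m.

17.5 m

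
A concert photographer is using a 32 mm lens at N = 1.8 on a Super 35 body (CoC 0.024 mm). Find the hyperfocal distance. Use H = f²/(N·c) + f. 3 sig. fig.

Hyperfocal distance H = f²/(N·c) + f = 32²/(1.8 × 0.024) + 32 = 1024/0.0432 + 32 ≈ 23735.7 mm ≈ 23.7 m.

23.7 m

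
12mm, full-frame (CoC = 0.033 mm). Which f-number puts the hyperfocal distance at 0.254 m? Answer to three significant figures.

f/18

Rearrange H = f²/(N·c) + f for N: N = f² / ((H − f)·c).
N = 12² / ((254 − 12) × 0.033) = 144 / 7.986 ≈ 18.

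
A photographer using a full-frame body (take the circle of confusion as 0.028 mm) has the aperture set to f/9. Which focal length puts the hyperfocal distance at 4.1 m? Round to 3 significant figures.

32.0 mm

From H = f²/(N·c) + f, with f ≪ H: f ≈ √(H·N·c) = √(4100 × 9 × 0.028) = √1033.2 ≈ 32.14 mm.
Exact: f² + N·c·f − N·c·H = 0 ⇒ f = (−N·c + √((N·c)² + 4·N·c·H))/2 = (−0.252 + √4132.9)/2 ≈ 32.018 mm ≈ 32.0 mm.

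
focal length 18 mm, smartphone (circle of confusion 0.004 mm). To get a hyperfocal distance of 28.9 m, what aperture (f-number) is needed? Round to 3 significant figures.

Rearrange H = f²/(N·c) + f for N: N = f² / ((H − f)·c).
N = 18² / ((28900 − 18) × 0.004) = 324 / 115.5 ≈ 2.80.

f/2.80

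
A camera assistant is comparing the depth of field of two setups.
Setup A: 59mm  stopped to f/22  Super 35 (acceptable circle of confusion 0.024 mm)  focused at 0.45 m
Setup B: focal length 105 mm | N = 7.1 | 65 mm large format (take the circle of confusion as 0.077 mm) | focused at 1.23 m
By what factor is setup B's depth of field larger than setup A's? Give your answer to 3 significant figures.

2.57

Setup A: H = 59²/(22×0.024) + 59 ≈ 6651.8 mm; DoF = Df − Dn = 478.371 − 424.806 ≈ 53.565 mm.
Setup B: H = 105²/(7.1×0.077) + 105 ≈ 20271.5 mm; DoF = Df − Dn = 1302.67 − 1165.01 ≈ 137.66 mm.
Ratio = 137.66 / 53.565 ≈ 2.57.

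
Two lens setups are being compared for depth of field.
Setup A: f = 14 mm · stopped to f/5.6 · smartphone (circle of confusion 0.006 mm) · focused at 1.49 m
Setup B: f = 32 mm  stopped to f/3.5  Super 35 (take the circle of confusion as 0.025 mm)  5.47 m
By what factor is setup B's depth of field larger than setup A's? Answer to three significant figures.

Setup A: H = 14²/(5.6×0.006) + 14 ≈ 5847.3 mm; DoF = Df − Dn = 1994.72 − 1189.12 ≈ 805.60 mm.
Setup B: H = 32²/(3.5×0.025) + 32 ≈ 11734.9 mm; DoF = Df − Dn = 10218.1 − 3734.6 ≈ 6483.5 mm.
Ratio = 6483.5 / 805.60 ≈ 8.05.

8.05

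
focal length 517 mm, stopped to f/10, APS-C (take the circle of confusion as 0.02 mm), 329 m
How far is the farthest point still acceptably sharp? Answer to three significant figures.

Hyperfocal distance H = f²/(N·c) + f = 517²/(10 × 0.02) + 517 = 267289/0.2 + 517 ≈ 1336962.0 mm ≈ 1337 m.
Far limit Df = s·(H − f)/(H − s) = 329000 × (1336962.0 − 517) / (1336962.0 − 329000) = 329000 × 1336445.0 / 1007962.0 ≈ 436217 mm ≈ 436 m.

436 m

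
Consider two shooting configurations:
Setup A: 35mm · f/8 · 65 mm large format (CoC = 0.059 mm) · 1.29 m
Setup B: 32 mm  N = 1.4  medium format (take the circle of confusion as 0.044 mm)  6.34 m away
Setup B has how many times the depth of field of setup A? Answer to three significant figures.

3.45

Setup A: H = 35²/(8×0.059) + 35 ≈ 2630.3 mm; DoF = Df − Dn = 2497.9 − 869.5 ≈ 1628.4 mm.
Setup B: H = 32²/(1.4×0.044) + 32 ≈ 16655.4 mm; DoF = Df − Dn = 10217.0 − 4596.0 ≈ 5621.0 mm.
Ratio = 5621.0 / 1628.4 ≈ 3.45.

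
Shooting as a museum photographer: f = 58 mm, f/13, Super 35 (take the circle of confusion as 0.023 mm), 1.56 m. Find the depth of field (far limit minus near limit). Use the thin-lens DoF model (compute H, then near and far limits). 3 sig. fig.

424 mm

Hyperfocal distance H = f²/(N·c) + f = 58²/(13 × 0.023) + 58 = 3364/0.299 + 58 ≈ 11308.8 mm ≈ 11.31 m.
Near limit Dn = s·(H − f)/(H + s − 2f) = 1560 × (11308.8 − 58) / (11308.8 + 1560 − 2 × 58) = 1560 × 11250.8 / 12752.8 ≈ 1376.27 mm.
Far limit Df = s·(H − f)/(H − s) = 1560 × (11308.8 − 58) / (11308.8 − 1560) = 1560 × 11250.8 / 9748.8 ≈ 1800.35 mm.
Depth of field = Df − Dn = 1800.35 − 1376.27 ≈ 424.08 mm.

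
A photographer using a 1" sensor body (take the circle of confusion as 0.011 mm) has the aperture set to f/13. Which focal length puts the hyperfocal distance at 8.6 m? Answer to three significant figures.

From H = f²/(N·c) + f, with f ≪ H: f ≈ √(H·N·c) = √(8600 × 13 × 0.011) = √1229.8 ≈ 35.07 mm.
Exact: f² + N·c·f − N·c·H = 0 ⇒ f = (−N·c + √((N·c)² + 4·N·c·H))/2 = (−0.143 + √4919.2)/2 ≈ 34.997 mm ≈ 35.0 mm.

35.0 mm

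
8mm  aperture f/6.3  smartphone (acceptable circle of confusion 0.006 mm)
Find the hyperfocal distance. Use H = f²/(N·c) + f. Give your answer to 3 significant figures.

Hyperfocal distance H = f²/(N·c) + f = 8²/(6.3 × 0.006) + 8 = 64/0.0378 + 8 ≈ 1701.1 mm ≈ 1.70 m.

1.70 m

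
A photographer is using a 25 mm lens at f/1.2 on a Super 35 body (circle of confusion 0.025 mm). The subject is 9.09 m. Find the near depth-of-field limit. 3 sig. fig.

Hyperfocal distance H = f²/(N·c) + f = 25²/(1.2 × 0.025) + 25 = 625/0.03 + 25 ≈ 20858.3 mm ≈ 20.86 m.
Near limit Dn = s·(H − f)/(H + s − 2f) = 9090 × (20858.3 − 25) / (20858.3 + 9090 − 2 × 25) = 9090 × 20833.3 / 29898.3 ≈ 6334.0 mm ≈ 6.33 m.

6.33 m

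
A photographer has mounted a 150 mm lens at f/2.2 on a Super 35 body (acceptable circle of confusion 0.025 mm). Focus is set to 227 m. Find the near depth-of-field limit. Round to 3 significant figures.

Hyperfocal distance H = f²/(N·c) + f = 150²/(2.2 × 0.025) + 150 = 22500/0.055 + 150 ≈ 409240.9 mm ≈ 409.2 m.
Near limit Dn = s·(H − f)/(H + s − 2f) = 227000 × (409240.9 − 150) / (409240.9 + 227000 − 2 × 150) = 227000 × 409090.9 / 635940.9 ≈ 146026 mm ≈ 146 m.

146 m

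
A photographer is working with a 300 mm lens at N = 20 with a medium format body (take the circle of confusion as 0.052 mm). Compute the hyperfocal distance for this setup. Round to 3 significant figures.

Hyperfocal distance H = f²/(N·c) + f = 300²/(20 × 0.052) + 300 = 90000/1.04 + 300 ≈ 86838.5 mm ≈ 86.8 m.

86.8 m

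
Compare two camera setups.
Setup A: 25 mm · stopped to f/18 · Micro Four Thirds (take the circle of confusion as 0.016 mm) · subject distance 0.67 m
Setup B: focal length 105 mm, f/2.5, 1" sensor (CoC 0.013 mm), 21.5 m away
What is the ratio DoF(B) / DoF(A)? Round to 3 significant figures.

6.23

Setup A: H = 25²/(18×0.016) + 25 ≈ 2195.1 mm; DoF = Df − Dn = 953.35 − 516.49 ≈ 436.86 mm.
Setup B: H = 105²/(2.5×0.013) + 105 ≈ 339335.8 mm; DoF = Df − Dn = 22947.3 − 20224.5 ≈ 2722.8 mm.
Ratio = 2722.8 / 436.86 ≈ 6.23.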